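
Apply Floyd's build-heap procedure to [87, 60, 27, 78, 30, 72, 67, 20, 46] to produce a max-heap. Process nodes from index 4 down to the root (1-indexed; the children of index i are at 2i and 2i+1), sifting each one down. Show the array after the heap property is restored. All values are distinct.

sift down from index 4: already satisfies heap property
sift down from index 3:
  27 vs larger child 72 at index 6, swap → [87, 60, 72, 78, 30, 27, 67, 20, 46]
sift down from index 2:
  60 vs larger child 78 at index 4, swap → [87, 78, 72, 60, 30, 27, 67, 20, 46]
sift down from index 1: already satisfies heap property

[87, 78, 72, 60, 30, 27, 67, 20, 46]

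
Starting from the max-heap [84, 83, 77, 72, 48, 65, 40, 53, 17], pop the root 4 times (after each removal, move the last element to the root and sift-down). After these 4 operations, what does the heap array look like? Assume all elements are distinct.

extract-max #1 returns 84:
  remove root 84; move last element 17 to root → [17, 83, 77, 72, 48, 65, 40, 53]
  17 vs larger child 83 at index 1, swap → [83, 17, 77, 72, 48, 65, 40, 53]
  17 vs larger child 72 at index 3, swap → [83, 72, 77, 17, 48, 65, 40, 53]
  17 vs only child 53 at index 7, swap → [83, 72, 77, 53, 48, 65, 40, 17]
extract-max #2 returns 83:
  remove root 83; move last element 17 to root → [17, 72, 77, 53, 48, 65, 40]
  17 vs larger child 77 at index 2, swap → [77, 72, 17, 53, 48, 65, 40]
  17 vs larger child 65 at index 5, swap → [77, 72, 65, 53, 48, 17, 40]
extract-max #3 returns 77:
  remove root 77; move last element 40 to root → [40, 72, 65, 53, 48, 17]
  40 vs larger child 72 at index 1, swap → [72, 40, 65, 53, 48, 17]
  40 vs larger child 53 at index 3, swap → [72, 53, 65, 40, 48, 17]
extract-max #4 returns 72:
  remove root 72; move last element 17 to root → [17, 53, 65, 40, 48]
  17 vs larger child 65 at index 2, swap → [65, 53, 17, 40, 48]

[65, 53, 17, 40, 48]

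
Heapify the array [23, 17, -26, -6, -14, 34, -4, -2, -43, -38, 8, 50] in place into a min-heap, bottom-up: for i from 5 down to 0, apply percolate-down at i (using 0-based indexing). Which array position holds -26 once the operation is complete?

sift down from index 5: already satisfies heap property
sift down from index 4:
  -14 vs smaller child -38 at index 9, swap → [23, 17, -26, -6, -38, 34, -4, -2, -43, -14, 8, 50]
sift down from index 3:
  -6 vs smaller child -43 at index 8, swap → [23, 17, -26, -43, -38, 34, -4, -2, -6, -14, 8, 50]
sift down from index 2: already satisfies heap property
sift down from index 1:
  17 vs smaller child -43 at index 3, swap → [23, -43, -26, 17, -38, 34, -4, -2, -6, -14, 8, 50]
  17 vs smaller child -6 at index 8, swap → [23, -43, -26, -6, -38, 34, -4, -2, 17, -14, 8, 50]
sift down from index 0:
  23 vs smaller child -43 at index 1, swap → [-43, 23, -26, -6, -38, 34, -4, -2, 17, -14, 8, 50]
  23 vs smaller child -38 at index 4, swap → [-43, -38, -26, -6, 23, 34, -4, -2, 17, -14, 8, 50]
  23 vs smaller child -14 at index 9, swap → [-43, -38, -26, -6, -14, 34, -4, -2, 17, 23, 8, 50]
resulting array: [-43, -38, -26, -6, -14, 34, -4, -2, 17, 23, 8, 50]

2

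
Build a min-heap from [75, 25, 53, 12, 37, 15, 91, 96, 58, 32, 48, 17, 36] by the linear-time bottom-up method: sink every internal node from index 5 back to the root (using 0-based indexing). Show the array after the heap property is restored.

[12, 25, 15, 58, 32, 17, 91, 96, 75, 37, 48, 53, 36]

sift down from index 5: already satisfies heap property
sift down from index 4:
  37 vs smaller child 32 at index 9, swap → [75, 25, 53, 12, 32, 15, 91, 96, 58, 37, 48, 17, 36]
sift down from index 3: already satisfies heap property
sift down from index 2:
  53 vs smaller child 15 at index 5, swap → [75, 25, 15, 12, 32, 53, 91, 96, 58, 37, 48, 17, 36]
  53 vs smaller child 17 at index 11, swap → [75, 25, 15, 12, 32, 17, 91, 96, 58, 37, 48, 53, 36]
sift down from index 1:
  25 vs smaller child 12 at index 3, swap → [75, 12, 15, 25, 32, 17, 91, 96, 58, 37, 48, 53, 36]
sift down from index 0:
  75 vs smaller child 12 at index 1, swap → [12, 75, 15, 25, 32, 17, 91, 96, 58, 37, 48, 53, 36]
  75 vs smaller child 25 at index 3, swap → [12, 25, 15, 75, 32, 17, 91, 96, 58, 37, 48, 53, 36]
  75 vs smaller child 58 at index 8, swap → [12, 25, 15, 58, 32, 17, 91, 96, 75, 37, 48, 53, 36]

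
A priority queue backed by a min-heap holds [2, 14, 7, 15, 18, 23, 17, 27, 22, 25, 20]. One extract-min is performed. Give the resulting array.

remove root 2; move last element 20 to root → [20, 14, 7, 15, 18, 23, 17, 27, 22, 25]
20 vs smaller child 7 at index 2, swap → [7, 14, 20, 15, 18, 23, 17, 27, 22, 25]
20 vs smaller child 17 at index 6, swap → [7, 14, 17, 15, 18, 23, 20, 27, 22, 25]

[7, 14, 17, 15, 18, 23, 20, 27, 22, 25]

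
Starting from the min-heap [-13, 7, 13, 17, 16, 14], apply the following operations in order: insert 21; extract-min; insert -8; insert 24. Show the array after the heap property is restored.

insert 21:
  append 21 at index 6 → [-13, 7, 13, 17, 16, 14, 21] (no swap needed)
extract-min → returns -13:
  remove root -13; move last element 21 to root → [21, 7, 13, 17, 16, 14]
  21 vs smaller child 7 at index 1, swap → [7, 21, 13, 17, 16, 14]
  21 vs smaller child 16 at index 4, swap → [7, 16, 13, 17, 21, 14]
insert -8:
  append -8 at index 6 → [7, 16, 13, 17, 21, 14, -8]
  -8 < parent 13 at index 2, swap → [7, 16, -8, 17, 21, 14, 13]
  -8 < parent 7 at index 0, swap → [-8, 16, 7, 17, 21, 14, 13]
insert 24:
  append 24 at index 7 → [-8, 16, 7, 17, 21, 14, 13, 24] (no swap needed)

[-8, 16, 7, 17, 21, 14, 13, 24]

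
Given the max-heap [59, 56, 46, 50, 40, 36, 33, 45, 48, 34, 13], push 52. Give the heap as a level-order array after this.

[59, 56, 52, 50, 40, 46, 33, 45, 48, 34, 13, 36]

append 52 at index 11 → [59, 56, 46, 50, 40, 36, 33, 45, 48, 34, 13, 52]
52 > parent 36 at index 5, swap → [59, 56, 46, 50, 40, 52, 33, 45, 48, 34, 13, 36]
52 > parent 46 at index 2, swap → [59, 56, 52, 50, 40, 46, 33, 45, 48, 34, 13, 36]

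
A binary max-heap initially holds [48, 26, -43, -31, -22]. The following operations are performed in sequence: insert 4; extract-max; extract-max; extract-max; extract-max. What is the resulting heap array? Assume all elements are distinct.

[-31, -43]

insert 4:
  append 4 at index 5 → [48, 26, -43, -31, -22, 4]
  4 > parent -43 at index 2, swap → [48, 26, 4, -31, -22, -43]
extract-max → returns 48:
  remove root 48; move last element -43 to root → [-43, 26, 4, -31, -22]
  -43 vs larger child 26 at index 1, swap → [26, -43, 4, -31, -22]
  -43 vs larger child -22 at index 4, swap → [26, -22, 4, -31, -43]
extract-max → returns 26:
  remove root 26; move last element -43 to root → [-43, -22, 4, -31]
  -43 vs larger child 4 at index 2, swap → [4, -22, -43, -31]
extract-max → returns 4:
  remove root 4; move last element -31 to root → [-31, -22, -43]
  -31 vs larger child -22 at index 1, swap → [-22, -31, -43]
extract-max → returns -22:
  remove root -22; move last element -43 to root → [-43, -31]
  -43 vs only child -31 at index 1, swap → [-31, -43]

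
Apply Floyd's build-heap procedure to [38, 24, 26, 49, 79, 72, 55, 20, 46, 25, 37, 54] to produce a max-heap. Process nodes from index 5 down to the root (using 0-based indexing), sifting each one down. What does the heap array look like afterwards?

sift down from index 5: already satisfies heap property
sift down from index 4: already satisfies heap property
sift down from index 3: already satisfies heap property
sift down from index 2:
  26 vs larger child 72 at index 5, swap → [38, 24, 72, 49, 79, 26, 55, 20, 46, 25, 37, 54]
  26 vs only child 54 at index 11, swap → [38, 24, 72, 49, 79, 54, 55, 20, 46, 25, 37, 26]
sift down from index 1:
  24 vs larger child 79 at index 4, swap → [38, 79, 72, 49, 24, 54, 55, 20, 46, 25, 37, 26]
  24 vs larger child 37 at index 10, swap → [38, 79, 72, 49, 37, 54, 55, 20, 46, 25, 24, 26]
sift down from index 0:
  38 vs larger child 79 at index 1, swap → [79, 38, 72, 49, 37, 54, 55, 20, 46, 25, 24, 26]
  38 vs larger child 49 at index 3, swap → [79, 49, 72, 38, 37, 54, 55, 20, 46, 25, 24, 26]
  38 vs larger child 46 at index 8, swap → [79, 49, 72, 46, 37, 54, 55, 20, 38, 25, 24, 26]

[79, 49, 72, 46, 37, 54, 55, 20, 38, 25, 24, 26]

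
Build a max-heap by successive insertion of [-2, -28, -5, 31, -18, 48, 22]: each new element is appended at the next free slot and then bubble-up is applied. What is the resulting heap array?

Insert -2:
  append -2 at index 0 → [-2] (no swap needed)
Insert -28:
  append -28 at index 1 → [-2, -28] (no swap needed)
Insert -5:
  append -5 at index 2 → [-2, -28, -5] (no swap needed)
Insert 31:
  append 31 at index 3 → [-2, -28, -5, 31]
  31 > parent -28 at index 1, swap → [-2, 31, -5, -28]
  31 > parent -2 at index 0, swap → [31, -2, -5, -28]
Insert -18:
  append -18 at index 4 → [31, -2, -5, -28, -18] (no swap needed)
Insert 48:
  append 48 at index 5 → [31, -2, -5, -28, -18, 48]
  48 > parent -5 at index 2, swap → [31, -2, 48, -28, -18, -5]
  48 > parent 31 at index 0, swap → [48, -2, 31, -28, -18, -5]
Insert 22:
  append 22 at index 6 → [48, -2, 31, -28, -18, -5, 22] (no swap needed)

[48, -2, 31, -28, -18, -5, 22]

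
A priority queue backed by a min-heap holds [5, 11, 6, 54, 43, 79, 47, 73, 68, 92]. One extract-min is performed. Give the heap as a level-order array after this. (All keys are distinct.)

remove root 5; move last element 92 to root → [92, 11, 6, 54, 43, 79, 47, 73, 68]
92 vs smaller child 6 at index 2, swap → [6, 11, 92, 54, 43, 79, 47, 73, 68]
92 vs smaller child 47 at index 6, swap → [6, 11, 47, 54, 43, 79, 92, 73, 68]

[6, 11, 47, 54, 43, 79, 92, 73, 68]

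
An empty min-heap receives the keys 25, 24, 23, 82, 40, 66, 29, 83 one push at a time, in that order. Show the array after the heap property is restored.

[23, 25, 24, 82, 40, 66, 29, 83]

Insert 25:
  append 25 at index 0 → [25] (no swap needed)
Insert 24:
  append 24 at index 1 → [25, 24]
  24 < parent 25 at index 0, swap → [24, 25]
Insert 23:
  append 23 at index 2 → [24, 25, 23]
  23 < parent 24 at index 0, swap → [23, 25, 24]
Insert 82:
  append 82 at index 3 → [23, 25, 24, 82] (no swap needed)
Insert 40:
  append 40 at index 4 → [23, 25, 24, 82, 40] (no swap needed)
Insert 66:
  append 66 at index 5 → [23, 25, 24, 82, 40, 66] (no swap needed)
Insert 29:
  append 29 at index 6 → [23, 25, 24, 82, 40, 66, 29] (no swap needed)
Insert 83:
  append 83 at index 7 → [23, 25, 24, 82, 40, 66, 29, 83] (no swap needed)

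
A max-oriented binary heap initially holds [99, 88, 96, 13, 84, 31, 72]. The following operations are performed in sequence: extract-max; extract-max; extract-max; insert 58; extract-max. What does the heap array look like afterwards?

extract-max → returns 99:
  remove root 99; move last element 72 to root → [72, 88, 96, 13, 84, 31]
  72 vs larger child 96 at index 2, swap → [96, 88, 72, 13, 84, 31]
extract-max → returns 96:
  remove root 96; move last element 31 to root → [31, 88, 72, 13, 84]
  31 vs larger child 88 at index 1, swap → [88, 31, 72, 13, 84]
  31 vs larger child 84 at index 4, swap → [88, 84, 72, 13, 31]
extract-max → returns 88:
  remove root 88; move last element 31 to root → [31, 84, 72, 13]
  31 vs larger child 84 at index 1, swap → [84, 31, 72, 13]
insert 58:
  append 58 at index 4 → [84, 31, 72, 13, 58]
  58 > parent 31 at index 1, swap → [84, 58, 72, 13, 31]
extract-max → returns 84:
  remove root 84; move last element 31 to root → [31, 58, 72, 13]
  31 vs larger child 72 at index 2, swap → [72, 58, 31, 13]

[72, 58, 31, 13]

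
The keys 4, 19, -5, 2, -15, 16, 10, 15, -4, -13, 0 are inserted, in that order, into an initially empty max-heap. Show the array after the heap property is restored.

[19, 15, 16, 4, 0, -5, 10, 2, -4, -15, -13]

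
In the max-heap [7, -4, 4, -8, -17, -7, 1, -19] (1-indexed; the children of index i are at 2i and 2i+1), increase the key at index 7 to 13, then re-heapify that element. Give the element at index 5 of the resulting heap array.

set index 7 from 1 to 13 → [7, -4, 4, -8, -17, -7, 13, -19]
13 > parent 4 at index 3, swap → [7, -4, 13, -8, -17, -7, 4, -19]
13 > parent 7 at index 1, swap → [13, -4, 7, -8, -17, -7, 4, -19]
resulting array: [13, -4, 7, -8, -17, -7, 4, -19]

-17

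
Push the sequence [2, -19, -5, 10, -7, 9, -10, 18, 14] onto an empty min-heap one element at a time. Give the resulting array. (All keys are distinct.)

Insert 2:
  append 2 at index 0 → [2] (no swap needed)
Insert -19:
  append -19 at index 1 → [2, -19]
  -19 < parent 2 at index 0, swap → [-19, 2]
Insert -5:
  append -5 at index 2 → [-19, 2, -5] (no swap needed)
Insert 10:
  append 10 at index 3 → [-19, 2, -5, 10] (no swap needed)
Insert -7:
  append -7 at index 4 → [-19, 2, -5, 10, -7]
  -7 < parent 2 at index 1, swap → [-19, -7, -5, 10, 2]
Insert 9:
  append 9 at index 5 → [-19, -7, -5, 10, 2, 9] (no swap needed)
Insert -10:
  append -10 at index 6 → [-19, -7, -5, 10, 2, 9, -10]
  -10 < parent -5 at index 2, swap → [-19, -7, -10, 10, 2, 9, -5]
Insert 18:
  append 18 at index 7 → [-19, -7, -10, 10, 2, 9, -5, 18] (no swap needed)
Insert 14:
  append 14 at index 8 → [-19, -7, -10, 10, 2, 9, -5, 18, 14] (no swap needed)

[-19, -7, -10, 10, 2, 9, -5, 18, 14]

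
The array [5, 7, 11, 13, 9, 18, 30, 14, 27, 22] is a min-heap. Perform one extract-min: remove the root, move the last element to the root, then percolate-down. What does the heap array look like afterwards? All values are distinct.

[7, 9, 11, 13, 22, 18, 30, 14, 27]

remove root 5; move last element 22 to root → [22, 7, 11, 13, 9, 18, 30, 14, 27]
22 vs smaller child 7 at index 1, swap → [7, 22, 11, 13, 9, 18, 30, 14, 27]
22 vs smaller child 9 at index 4, swap → [7, 9, 11, 13, 22, 18, 30, 14, 27]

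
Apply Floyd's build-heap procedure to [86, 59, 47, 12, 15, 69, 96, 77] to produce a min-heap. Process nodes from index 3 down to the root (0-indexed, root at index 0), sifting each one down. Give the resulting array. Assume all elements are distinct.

[12, 15, 47, 59, 86, 69, 96, 77]

sift down from index 3: already satisfies heap property
sift down from index 2: already satisfies heap property
sift down from index 1:
  59 vs smaller child 12 at index 3, swap → [86, 12, 47, 59, 15, 69, 96, 77]
sift down from index 0:
  86 vs smaller child 12 at index 1, swap → [12, 86, 47, 59, 15, 69, 96, 77]
  86 vs smaller child 15 at index 4, swap → [12, 15, 47, 59, 86, 69, 96, 77]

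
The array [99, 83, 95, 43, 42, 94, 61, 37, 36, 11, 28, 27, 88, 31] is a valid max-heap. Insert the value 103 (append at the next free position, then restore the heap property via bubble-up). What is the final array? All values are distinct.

[103, 83, 99, 43, 42, 94, 95, 37, 36, 11, 28, 27, 88, 31, 61]

append 103 at index 14 → [99, 83, 95, 43, 42, 94, 61, 37, 36, 11, 28, 27, 88, 31, 103]
103 > parent 61 at index 6, swap → [99, 83, 95, 43, 42, 94, 103, 37, 36, 11, 28, 27, 88, 31, 61]
103 > parent 95 at index 2, swap → [99, 83, 103, 43, 42, 94, 95, 37, 36, 11, 28, 27, 88, 31, 61]
103 > parent 99 at index 0, swap → [103, 83, 99, 43, 42, 94, 95, 37, 36, 11, 28, 27, 88, 31, 61]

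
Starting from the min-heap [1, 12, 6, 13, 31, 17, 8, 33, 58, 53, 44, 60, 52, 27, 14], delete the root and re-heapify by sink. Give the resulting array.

[6, 12, 8, 13, 31, 17, 14, 33, 58, 53, 44, 60, 52, 27]

remove root 1; move last element 14 to root → [14, 12, 6, 13, 31, 17, 8, 33, 58, 53, 44, 60, 52, 27]
14 vs smaller child 6 at index 2, swap → [6, 12, 14, 13, 31, 17, 8, 33, 58, 53, 44, 60, 52, 27]
14 vs smaller child 8 at index 6, swap → [6, 12, 8, 13, 31, 17, 14, 33, 58, 53, 44, 60, 52, 27]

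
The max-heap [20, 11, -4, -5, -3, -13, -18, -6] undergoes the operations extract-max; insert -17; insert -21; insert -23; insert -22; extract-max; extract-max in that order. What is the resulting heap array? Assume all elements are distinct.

[-4, -5, -13, -17, -6, -23, -18, -22, -21]

extract-max → returns 20:
  remove root 20; move last element -6 to root → [-6, 11, -4, -5, -3, -13, -18]
  -6 vs larger child 11 at index 1, swap → [11, -6, -4, -5, -3, -13, -18]
  -6 vs larger child -3 at index 4, swap → [11, -3, -4, -5, -6, -13, -18]
insert -17:
  append -17 at index 7 → [11, -3, -4, -5, -6, -13, -18, -17] (no swap needed)
insert -21:
  append -21 at index 8 → [11, -3, -4, -5, -6, -13, -18, -17, -21] (no swap needed)
insert -23:
  append -23 at index 9 → [11, -3, -4, -5, -6, -13, -18, -17, -21, -23] (no swap needed)
insert -22:
  append -22 at index 10 → [11, -3, -4, -5, -6, -13, -18, -17, -21, -23, -22] (no swap needed)
extract-max → returns 11:
  remove root 11; move last element -22 to root → [-22, -3, -4, -5, -6, -13, -18, -17, -21, -23]
  -22 vs larger child -3 at index 1, swap → [-3, -22, -4, -5, -6, -13, -18, -17, -21, -23]
  -22 vs larger child -5 at index 3, swap → [-3, -5, -4, -22, -6, -13, -18, -17, -21, -23]
  -22 vs larger child -17 at index 7, swap → [-3, -5, -4, -17, -6, -13, -18, -22, -21, -23]
extract-max → returns -3:
  remove root -3; move last element -23 to root → [-23, -5, -4, -17, -6, -13, -18, -22, -21]
  -23 vs larger child -4 at index 2, swap → [-4, -5, -23, -17, -6, -13, -18, -22, -21]
  -23 vs larger child -13 at index 5, swap → [-4, -5, -13, -17, -6, -23, -18, -22, -21]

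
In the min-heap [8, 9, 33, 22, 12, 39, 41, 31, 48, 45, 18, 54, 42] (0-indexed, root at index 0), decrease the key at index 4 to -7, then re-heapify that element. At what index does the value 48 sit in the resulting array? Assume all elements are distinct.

set index 4 from 12 to -7 → [8, 9, 33, 22, -7, 39, 41, 31, 48, 45, 18, 54, 42]
-7 < parent 9 at index 1, swap → [8, -7, 33, 22, 9, 39, 41, 31, 48, 45, 18, 54, 42]
-7 < parent 8 at index 0, swap → [-7, 8, 33, 22, 9, 39, 41, 31, 48, 45, 18, 54, 42]
resulting array: [-7, 8, 33, 22, 9, 39, 41, 31, 48, 45, 18, 54, 42]

8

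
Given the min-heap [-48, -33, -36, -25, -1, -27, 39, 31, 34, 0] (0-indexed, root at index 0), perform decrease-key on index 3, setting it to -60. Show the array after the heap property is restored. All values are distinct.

[-60, -48, -36, -33, -1, -27, 39, 31, 34, 0]

set index 3 from -25 to -60 → [-48, -33, -36, -60, -1, -27, 39, 31, 34, 0]
-60 < parent -33 at index 1, swap → [-48, -60, -36, -33, -1, -27, 39, 31, 34, 0]
-60 < parent -48 at index 0, swap → [-60, -48, -36, -33, -1, -27, 39, 31, 34, 0]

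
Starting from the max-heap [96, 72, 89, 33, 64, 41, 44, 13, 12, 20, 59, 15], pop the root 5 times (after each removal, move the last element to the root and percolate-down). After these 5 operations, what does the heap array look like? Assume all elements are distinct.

[44, 33, 41, 13, 20, 12, 15]

extract-max #1 returns 96:
  remove root 96; move last element 15 to root → [15, 72, 89, 33, 64, 41, 44, 13, 12, 20, 59]
  15 vs larger child 89 at index 2, swap → [89, 72, 15, 33, 64, 41, 44, 13, 12, 20, 59]
  15 vs larger child 44 at index 6, swap → [89, 72, 44, 33, 64, 41, 15, 13, 12, 20, 59]
extract-max #2 returns 89:
  remove root 89; move last element 59 to root → [59, 72, 44, 33, 64, 41, 15, 13, 12, 20]
  59 vs larger child 72 at index 1, swap → [72, 59, 44, 33, 64, 41, 15, 13, 12, 20]
  59 vs larger child 64 at index 4, swap → [72, 64, 44, 33, 59, 41, 15, 13, 12, 20]
extract-max #3 returns 72:
  remove root 72; move last element 20 to root → [20, 64, 44, 33, 59, 41, 15, 13, 12]
  20 vs larger child 64 at index 1, swap → [64, 20, 44, 33, 59, 41, 15, 13, 12]
  20 vs larger child 59 at index 4, swap → [64, 59, 44, 33, 20, 41, 15, 13, 12]
extract-max #4 returns 64:
  remove root 64; move last element 12 to root → [12, 59, 44, 33, 20, 41, 15, 13]
  12 vs larger child 59 at index 1, swap → [59, 12, 44, 33, 20, 41, 15, 13]
  12 vs larger child 33 at index 3, swap → [59, 33, 44, 12, 20, 41, 15, 13]
  12 vs only child 13 at index 7, swap → [59, 33, 44, 13, 20, 41, 15, 12]
extract-max #5 returns 59:
  remove root 59; move last element 12 to root → [12, 33, 44, 13, 20, 41, 15]
  12 vs larger child 44 at index 2, swap → [44, 33, 12, 13, 20, 41, 15]
  12 vs larger child 41 at index 5, swap → [44, 33, 41, 13, 20, 12, 15]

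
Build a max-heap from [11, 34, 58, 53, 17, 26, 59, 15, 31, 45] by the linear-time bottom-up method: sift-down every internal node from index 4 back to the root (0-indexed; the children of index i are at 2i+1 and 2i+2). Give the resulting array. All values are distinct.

[59, 53, 58, 34, 45, 26, 11, 15, 31, 17]

sift down from index 4:
  17 vs only child 45 at index 9, swap → [11, 34, 58, 53, 45, 26, 59, 15, 31, 17]
sift down from index 3: already satisfies heap property
sift down from index 2:
  58 vs larger child 59 at index 6, swap → [11, 34, 59, 53, 45, 26, 58, 15, 31, 17]
sift down from index 1:
  34 vs larger child 53 at index 3, swap → [11, 53, 59, 34, 45, 26, 58, 15, 31, 17]
sift down from index 0:
  11 vs larger child 59 at index 2, swap → [59, 53, 11, 34, 45, 26, 58, 15, 31, 17]
  11 vs larger child 58 at index 6, swap → [59, 53, 58, 34, 45, 26, 11, 15, 31, 17]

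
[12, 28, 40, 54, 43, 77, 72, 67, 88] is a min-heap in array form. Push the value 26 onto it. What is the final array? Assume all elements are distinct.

append 26 at index 9 → [12, 28, 40, 54, 43, 77, 72, 67, 88, 26]
26 < parent 43 at index 4, swap → [12, 28, 40, 54, 26, 77, 72, 67, 88, 43]
26 < parent 28 at index 1, swap → [12, 26, 40, 54, 28, 77, 72, 67, 88, 43]

[12, 26, 40, 54, 28, 77, 72, 67, 88, 43]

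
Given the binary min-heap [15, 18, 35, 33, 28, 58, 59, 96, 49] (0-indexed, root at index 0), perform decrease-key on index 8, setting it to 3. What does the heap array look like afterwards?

[3, 15, 35, 18, 28, 58, 59, 96, 33]

set index 8 from 49 to 3 → [15, 18, 35, 33, 28, 58, 59, 96, 3]
3 < parent 33 at index 3, swap → [15, 18, 35, 3, 28, 58, 59, 96, 33]
3 < parent 18 at index 1, swap → [15, 3, 35, 18, 28, 58, 59, 96, 33]
3 < parent 15 at index 0, swap → [3, 15, 35, 18, 28, 58, 59, 96, 33]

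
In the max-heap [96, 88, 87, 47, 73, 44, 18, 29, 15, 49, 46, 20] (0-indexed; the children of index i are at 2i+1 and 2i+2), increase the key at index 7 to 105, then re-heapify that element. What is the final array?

[105, 96, 87, 88, 73, 44, 18, 47, 15, 49, 46, 20]

set index 7 from 29 to 105 → [96, 88, 87, 47, 73, 44, 18, 105, 15, 49, 46, 20]
105 > parent 47 at index 3, swap → [96, 88, 87, 105, 73, 44, 18, 47, 15, 49, 46, 20]
105 > parent 88 at index 1, swap → [96, 105, 87, 88, 73, 44, 18, 47, 15, 49, 46, 20]
105 > parent 96 at index 0, swap → [105, 96, 87, 88, 73, 44, 18, 47, 15, 49, 46, 20]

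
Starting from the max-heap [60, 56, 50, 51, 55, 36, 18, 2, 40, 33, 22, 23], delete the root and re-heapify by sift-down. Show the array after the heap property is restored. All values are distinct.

[56, 55, 50, 51, 33, 36, 18, 2, 40, 23, 22]

remove root 60; move last element 23 to root → [23, 56, 50, 51, 55, 36, 18, 2, 40, 33, 22]
23 vs larger child 56 at index 1, swap → [56, 23, 50, 51, 55, 36, 18, 2, 40, 33, 22]
23 vs larger child 55 at index 4, swap → [56, 55, 50, 51, 23, 36, 18, 2, 40, 33, 22]
23 vs larger child 33 at index 9, swap → [56, 55, 50, 51, 33, 36, 18, 2, 40, 23, 22]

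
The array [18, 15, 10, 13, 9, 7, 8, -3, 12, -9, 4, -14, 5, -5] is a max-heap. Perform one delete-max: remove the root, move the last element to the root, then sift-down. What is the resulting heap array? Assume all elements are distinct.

[15, 13, 10, 12, 9, 7, 8, -3, -5, -9, 4, -14, 5]

remove root 18; move last element -5 to root → [-5, 15, 10, 13, 9, 7, 8, -3, 12, -9, 4, -14, 5]
-5 vs larger child 15 at index 1, swap → [15, -5, 10, 13, 9, 7, 8, -3, 12, -9, 4, -14, 5]
-5 vs larger child 13 at index 3, swap → [15, 13, 10, -5, 9, 7, 8, -3, 12, -9, 4, -14, 5]
-5 vs larger child 12 at index 8, swap → [15, 13, 10, 12, 9, 7, 8, -3, -5, -9, 4, -14, 5]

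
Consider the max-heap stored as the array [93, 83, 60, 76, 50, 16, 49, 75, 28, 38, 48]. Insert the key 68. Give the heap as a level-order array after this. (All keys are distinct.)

[93, 83, 68, 76, 50, 60, 49, 75, 28, 38, 48, 16]

append 68 at index 11 → [93, 83, 60, 76, 50, 16, 49, 75, 28, 38, 48, 68]
68 > parent 16 at index 5, swap → [93, 83, 60, 76, 50, 68, 49, 75, 28, 38, 48, 16]
68 > parent 60 at index 2, swap → [93, 83, 68, 76, 50, 60, 49, 75, 28, 38, 48, 16]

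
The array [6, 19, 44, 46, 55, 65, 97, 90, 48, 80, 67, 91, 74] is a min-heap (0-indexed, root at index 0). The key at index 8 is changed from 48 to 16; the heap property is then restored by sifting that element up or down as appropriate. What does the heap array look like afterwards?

[6, 16, 44, 19, 55, 65, 97, 90, 46, 80, 67, 91, 74]

set index 8 from 48 to 16 → [6, 19, 44, 46, 55, 65, 97, 90, 16, 80, 67, 91, 74]
16 < parent 46 at index 3, swap → [6, 19, 44, 16, 55, 65, 97, 90, 46, 80, 67, 91, 74]
16 < parent 19 at index 1, swap → [6, 16, 44, 19, 55, 65, 97, 90, 46, 80, 67, 91, 74]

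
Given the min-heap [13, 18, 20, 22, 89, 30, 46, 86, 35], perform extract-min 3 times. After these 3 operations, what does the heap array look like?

[22, 35, 30, 46, 89, 86]

extract-min #1 returns 13:
  remove root 13; move last element 35 to root → [35, 18, 20, 22, 89, 30, 46, 86]
  35 vs smaller child 18 at index 1, swap → [18, 35, 20, 22, 89, 30, 46, 86]
  35 vs smaller child 22 at index 3, swap → [18, 22, 20, 35, 89, 30, 46, 86]
extract-min #2 returns 18:
  remove root 18; move last element 86 to root → [86, 22, 20, 35, 89, 30, 46]
  86 vs smaller child 20 at index 2, swap → [20, 22, 86, 35, 89, 30, 46]
  86 vs smaller child 30 at index 5, swap → [20, 22, 30, 35, 89, 86, 46]
extract-min #3 returns 20:
  remove root 20; move last element 46 to root → [46, 22, 30, 35, 89, 86]
  46 vs smaller child 22 at index 1, swap → [22, 46, 30, 35, 89, 86]
  46 vs smaller child 35 at index 3, swap → [22, 35, 30, 46, 89, 86]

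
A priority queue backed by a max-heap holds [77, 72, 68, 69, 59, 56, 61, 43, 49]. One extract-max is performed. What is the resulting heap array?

remove root 77; move last element 49 to root → [49, 72, 68, 69, 59, 56, 61, 43]
49 vs larger child 72 at index 1, swap → [72, 49, 68, 69, 59, 56, 61, 43]
49 vs larger child 69 at index 3, swap → [72, 69, 68, 49, 59, 56, 61, 43]

[72, 69, 68, 49, 59, 56, 61, 43]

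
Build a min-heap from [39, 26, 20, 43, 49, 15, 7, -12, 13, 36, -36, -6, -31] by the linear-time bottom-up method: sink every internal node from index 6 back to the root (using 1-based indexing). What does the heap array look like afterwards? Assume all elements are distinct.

sift down from index 6:
  15 vs smaller child -31 at index 13, swap → [39, 26, 20, 43, 49, -31, 7, -12, 13, 36, -36, -6, 15]
sift down from index 5:
  49 vs smaller child -36 at index 11, swap → [39, 26, 20, 43, -36, -31, 7, -12, 13, 36, 49, -6, 15]
sift down from index 4:
  43 vs smaller child -12 at index 8, swap → [39, 26, 20, -12, -36, -31, 7, 43, 13, 36, 49, -6, 15]
sift down from index 3:
  20 vs smaller child -31 at index 6, swap → [39, 26, -31, -12, -36, 20, 7, 43, 13, 36, 49, -6, 15]
  20 vs smaller child -6 at index 12, swap → [39, 26, -31, -12, -36, -6, 7, 43, 13, 36, 49, 20, 15]
sift down from index 2:
  26 vs smaller child -36 at index 5, swap → [39, -36, -31, -12, 26, -6, 7, 43, 13, 36, 49, 20, 15]
sift down from index 1:
  39 vs smaller child -36 at index 2, swap → [-36, 39, -31, -12, 26, -6, 7, 43, 13, 36, 49, 20, 15]
  39 vs smaller child -12 at index 4, swap → [-36, -12, -31, 39, 26, -6, 7, 43, 13, 36, 49, 20, 15]
  39 vs smaller child 13 at index 9, swap → [-36, -12, -31, 13, 26, -6, 7, 43, 39, 36, 49, 20, 15]

[-36, -12, -31, 13, 26, -6, 7, 43, 39, 36, 49, 20, 15]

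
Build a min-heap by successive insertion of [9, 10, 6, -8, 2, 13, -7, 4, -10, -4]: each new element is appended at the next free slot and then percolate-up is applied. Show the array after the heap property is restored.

[-10, -8, -7, 2, -4, 13, 9, 10, 4, 6]

Insert 9:
  append 9 at index 0 → [9] (no swap needed)
Insert 10:
  append 10 at index 1 → [9, 10] (no swap needed)
Insert 6:
  append 6 at index 2 → [9, 10, 6]
  6 < parent 9 at index 0, swap → [6, 10, 9]
Insert -8:
  append -8 at index 3 → [6, 10, 9, -8]
  -8 < parent 10 at index 1, swap → [6, -8, 9, 10]
  -8 < parent 6 at index 0, swap → [-8, 6, 9, 10]
Insert 2:
  append 2 at index 4 → [-8, 6, 9, 10, 2]
  2 < parent 6 at index 1, swap → [-8, 2, 9, 10, 6]
Insert 13:
  append 13 at index 5 → [-8, 2, 9, 10, 6, 13] (no swap needed)
Insert -7:
  append -7 at index 6 → [-8, 2, 9, 10, 6, 13, -7]
  -7 < parent 9 at index 2, swap → [-8, 2, -7, 10, 6, 13, 9]
Insert 4:
  append 4 at index 7 → [-8, 2, -7, 10, 6, 13, 9, 4]
  4 < parent 10 at index 3, swap → [-8, 2, -7, 4, 6, 13, 9, 10]
Insert -10:
  append -10 at index 8 → [-8, 2, -7, 4, 6, 13, 9, 10, -10]
  -10 < parent 4 at index 3, swap → [-8, 2, -7, -10, 6, 13, 9, 10, 4]
  -10 < parent 2 at index 1, swap → [-8, -10, -7, 2, 6, 13, 9, 10, 4]
  -10 < parent -8 at index 0, swap → [-10, -8, -7, 2, 6, 13, 9, 10, 4]
Insert -4:
  append -4 at index 9 → [-10, -8, -7, 2, 6, 13, 9, 10, 4, -4]
  -4 < parent 6 at index 4, swap → [-10, -8, -7, 2, -4, 13, 9, 10, 4, 6]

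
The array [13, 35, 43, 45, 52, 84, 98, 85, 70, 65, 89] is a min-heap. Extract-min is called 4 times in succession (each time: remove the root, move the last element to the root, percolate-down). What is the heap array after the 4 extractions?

extract-min #1 returns 13:
  remove root 13; move last element 89 to root → [89, 35, 43, 45, 52, 84, 98, 85, 70, 65]
  89 vs smaller child 35 at index 1, swap → [35, 89, 43, 45, 52, 84, 98, 85, 70, 65]
  89 vs smaller child 45 at index 3, swap → [35, 45, 43, 89, 52, 84, 98, 85, 70, 65]
  89 vs smaller child 70 at index 8, swap → [35, 45, 43, 70, 52, 84, 98, 85, 89, 65]
extract-min #2 returns 35:
  remove root 35; move last element 65 to root → [65, 45, 43, 70, 52, 84, 98, 85, 89]
  65 vs smaller child 43 at index 2, swap → [43, 45, 65, 70, 52, 84, 98, 85, 89]
extract-min #3 returns 43:
  remove root 43; move last element 89 to root → [89, 45, 65, 70, 52, 84, 98, 85]
  89 vs smaller child 45 at index 1, swap → [45, 89, 65, 70, 52, 84, 98, 85]
  89 vs smaller child 52 at index 4, swap → [45, 52, 65, 70, 89, 84, 98, 85]
extract-min #4 returns 45:
  remove root 45; move last element 85 to root → [85, 52, 65, 70, 89, 84, 98]
  85 vs smaller child 52 at index 1, swap → [52, 85, 65, 70, 89, 84, 98]
  85 vs smaller child 70 at index 3, swap → [52, 70, 65, 85, 89, 84, 98]

[52, 70, 65, 85, 89, 84, 98]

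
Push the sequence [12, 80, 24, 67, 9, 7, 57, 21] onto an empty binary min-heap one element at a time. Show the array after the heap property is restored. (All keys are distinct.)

[7, 12, 9, 21, 67, 24, 57, 80]

Insert 12:
  append 12 at index 0 → [12] (no swap needed)
Insert 80:
  append 80 at index 1 → [12, 80] (no swap needed)
Insert 24:
  append 24 at index 2 → [12, 80, 24] (no swap needed)
Insert 67:
  append 67 at index 3 → [12, 80, 24, 67]
  67 < parent 80 at index 1, swap → [12, 67, 24, 80]
Insert 9:
  append 9 at index 4 → [12, 67, 24, 80, 9]
  9 < parent 67 at index 1, swap → [12, 9, 24, 80, 67]
  9 < parent 12 at index 0, swap → [9, 12, 24, 80, 67]
Insert 7:
  append 7 at index 5 → [9, 12, 24, 80, 67, 7]
  7 < parent 24 at index 2, swap → [9, 12, 7, 80, 67, 24]
  7 < parent 9 at index 0, swap → [7, 12, 9, 80, 67, 24]
Insert 57:
  append 57 at index 6 → [7, 12, 9, 80, 67, 24, 57] (no swap needed)
Insert 21:
  append 21 at index 7 → [7, 12, 9, 80, 67, 24, 57, 21]
  21 < parent 80 at index 3, swap → [7, 12, 9, 21, 67, 24, 57, 80]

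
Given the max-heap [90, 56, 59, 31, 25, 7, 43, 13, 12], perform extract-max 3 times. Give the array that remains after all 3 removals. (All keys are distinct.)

extract-max #1 returns 90:
  remove root 90; move last element 12 to root → [12, 56, 59, 31, 25, 7, 43, 13]
  12 vs larger child 59 at index 2, swap → [59, 56, 12, 31, 25, 7, 43, 13]
  12 vs larger child 43 at index 6, swap → [59, 56, 43, 31, 25, 7, 12, 13]
extract-max #2 returns 59:
  remove root 59; move last element 13 to root → [13, 56, 43, 31, 25, 7, 12]
  13 vs larger child 56 at index 1, swap → [56, 13, 43, 31, 25, 7, 12]
  13 vs larger child 31 at index 3, swap → [56, 31, 43, 13, 25, 7, 12]
extract-max #3 returns 56:
  remove root 56; move last element 12 to root → [12, 31, 43, 13, 25, 7]
  12 vs larger child 43 at index 2, swap → [43, 31, 12, 13, 25, 7]

[43, 31, 12, 13, 25, 7]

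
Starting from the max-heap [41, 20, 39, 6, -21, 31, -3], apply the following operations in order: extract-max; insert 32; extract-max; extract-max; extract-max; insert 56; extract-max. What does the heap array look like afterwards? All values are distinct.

extract-max → returns 41:
  remove root 41; move last element -3 to root → [-3, 20, 39, 6, -21, 31]
  -3 vs larger child 39 at index 2, swap → [39, 20, -3, 6, -21, 31]
  -3 vs only child 31 at index 5, swap → [39, 20, 31, 6, -21, -3]
insert 32:
  append 32 at index 6 → [39, 20, 31, 6, -21, -3, 32]
  32 > parent 31 at index 2, swap → [39, 20, 32, 6, -21, -3, 31]
extract-max → returns 39:
  remove root 39; move last element 31 to root → [31, 20, 32, 6, -21, -3]
  31 vs larger child 32 at index 2, swap → [32, 20, 31, 6, -21, -3]
extract-max → returns 32:
  remove root 32; move last element -3 to root → [-3, 20, 31, 6, -21]
  -3 vs larger child 31 at index 2, swap → [31, 20, -3, 6, -21]
extract-max → returns 31:
  remove root 31; move last element -21 to root → [-21, 20, -3, 6]
  -21 vs larger child 20 at index 1, swap → [20, -21, -3, 6]
  -21 vs only child 6 at index 3, swap → [20, 6, -3, -21]
insert 56:
  append 56 at index 4 → [20, 6, -3, -21, 56]
  56 > parent 6 at index 1, swap → [20, 56, -3, -21, 6]
  56 > parent 20 at index 0, swap → [56, 20, -3, -21, 6]
extract-max → returns 56:
  remove root 56; move last element 6 to root → [6, 20, -3, -21]
  6 vs larger child 20 at index 1, swap → [20, 6, -3, -21]

[20, 6, -3, -21]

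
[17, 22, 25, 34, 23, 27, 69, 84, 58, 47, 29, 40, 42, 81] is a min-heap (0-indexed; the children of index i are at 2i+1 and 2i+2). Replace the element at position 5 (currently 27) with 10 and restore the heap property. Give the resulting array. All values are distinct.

[10, 22, 17, 34, 23, 25, 69, 84, 58, 47, 29, 40, 42, 81]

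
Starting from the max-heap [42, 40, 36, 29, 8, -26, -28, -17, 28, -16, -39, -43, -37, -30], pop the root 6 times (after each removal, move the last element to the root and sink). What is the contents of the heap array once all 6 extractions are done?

[-16, -17, -26, -30, -39, -37, -28, -43]

extract-max #1 returns 42:
  remove root 42; move last element -30 to root → [-30, 40, 36, 29, 8, -26, -28, -17, 28, -16, -39, -43, -37]
  -30 vs larger child 40 at index 1, swap → [40, -30, 36, 29, 8, -26, -28, -17, 28, -16, -39, -43, -37]
  -30 vs larger child 29 at index 3, swap → [40, 29, 36, -30, 8, -26, -28, -17, 28, -16, -39, -43, -37]
  -30 vs larger child 28 at index 8, swap → [40, 29, 36, 28, 8, -26, -28, -17, -30, -16, -39, -43, -37]
extract-max #2 returns 40:
  remove root 40; move last element -37 to root → [-37, 29, 36, 28, 8, -26, -28, -17, -30, -16, -39, -43]
  -37 vs larger child 36 at index 2, swap → [36, 29, -37, 28, 8, -26, -28, -17, -30, -16, -39, -43]
  -37 vs larger child -26 at index 5, swap → [36, 29, -26, 28, 8, -37, -28, -17, -30, -16, -39, -43]
extract-max #3 returns 36:
  remove root 36; move last element -43 to root → [-43, 29, -26, 28, 8, -37, -28, -17, -30, -16, -39]
  -43 vs larger child 29 at index 1, swap → [29, -43, -26, 28, 8, -37, -28, -17, -30, -16, -39]
  -43 vs larger child 28 at index 3, swap → [29, 28, -26, -43, 8, -37, -28, -17, -30, -16, -39]
  -43 vs larger child -17 at index 7, swap → [29, 28, -26, -17, 8, -37, -28, -43, -30, -16, -39]
extract-max #4 returns 29:
  remove root 29; move last element -39 to root → [-39, 28, -26, -17, 8, -37, -28, -43, -30, -16]
  -39 vs larger child 28 at index 1, swap → [28, -39, -26, -17, 8, -37, -28, -43, -30, -16]
  -39 vs larger child 8 at index 4, swap → [28, 8, -26, -17, -39, -37, -28, -43, -30, -16]
  -39 vs only child -16 at index 9, swap → [28, 8, -26, -17, -16, -37, -28, -43, -30, -39]
extract-max #5 returns 28:
  remove root 28; move last element -39 to root → [-39, 8, -26, -17, -16, -37, -28, -43, -30]
  -39 vs larger child 8 at index 1, swap → [8, -39, -26, -17, -16, -37, -28, -43, -30]
  -39 vs larger child -16 at index 4, swap → [8, -16, -26, -17, -39, -37, -28, -43, -30]
extract-max #6 returns 8:
  remove root 8; move last element -30 to root → [-30, -16, -26, -17, -39, -37, -28, -43]
  -30 vs larger child -16 at index 1, swap → [-16, -30, -26, -17, -39, -37, -28, -43]
  -30 vs larger child -17 at index 3, swap → [-16, -17, -26, -30, -39, -37, -28, -43]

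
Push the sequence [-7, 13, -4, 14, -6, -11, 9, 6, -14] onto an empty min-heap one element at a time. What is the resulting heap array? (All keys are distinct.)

[-14, -11, -7, -6, 13, -4, 9, 14, 6]

Insert -7:
  append -7 at index 0 → [-7] (no swap needed)
Insert 13:
  append 13 at index 1 → [-7, 13] (no swap needed)
Insert -4:
  append -4 at index 2 → [-7, 13, -4] (no swap needed)
Insert 14:
  append 14 at index 3 → [-7, 13, -4, 14] (no swap needed)
Insert -6:
  append -6 at index 4 → [-7, 13, -4, 14, -6]
  -6 < parent 13 at index 1, swap → [-7, -6, -4, 14, 13]
Insert -11:
  append -11 at index 5 → [-7, -6, -4, 14, 13, -11]
  -11 < parent -4 at index 2, swap → [-7, -6, -11, 14, 13, -4]
  -11 < parent -7 at index 0, swap → [-11, -6, -7, 14, 13, -4]
Insert 9:
  append 9 at index 6 → [-11, -6, -7, 14, 13, -4, 9] (no swap needed)
Insert 6:
  append 6 at index 7 → [-11, -6, -7, 14, 13, -4, 9, 6]
  6 < parent 14 at index 3, swap → [-11, -6, -7, 6, 13, -4, 9, 14]
Insert -14:
  append -14 at index 8 → [-11, -6, -7, 6, 13, -4, 9, 14, -14]
  -14 < parent 6 at index 3, swap → [-11, -6, -7, -14, 13, -4, 9, 14, 6]
  -14 < parent -6 at index 1, swap → [-11, -14, -7, -6, 13, -4, 9, 14, 6]
  -14 < parent -11 at index 0, swap → [-14, -11, -7, -6, 13, -4, 9, 14, 6]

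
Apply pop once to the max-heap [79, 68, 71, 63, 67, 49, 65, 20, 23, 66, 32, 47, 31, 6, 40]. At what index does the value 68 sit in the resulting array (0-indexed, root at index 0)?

1

remove root 79; move last element 40 to root → [40, 68, 71, 63, 67, 49, 65, 20, 23, 66, 32, 47, 31, 6]
40 vs larger child 71 at index 2, swap → [71, 68, 40, 63, 67, 49, 65, 20, 23, 66, 32, 47, 31, 6]
40 vs larger child 65 at index 6, swap → [71, 68, 65, 63, 67, 49, 40, 20, 23, 66, 32, 47, 31, 6]
resulting array: [71, 68, 65, 63, 67, 49, 40, 20, 23, 66, 32, 47, 31, 6]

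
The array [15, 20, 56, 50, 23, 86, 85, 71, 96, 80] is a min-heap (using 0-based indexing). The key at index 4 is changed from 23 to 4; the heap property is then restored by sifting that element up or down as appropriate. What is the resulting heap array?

set index 4 from 23 to 4 → [15, 20, 56, 50, 4, 86, 85, 71, 96, 80]
4 < parent 20 at index 1, swap → [15, 4, 56, 50, 20, 86, 85, 71, 96, 80]
4 < parent 15 at index 0, swap → [4, 15, 56, 50, 20, 86, 85, 71, 96, 80]

[4, 15, 56, 50, 20, 86, 85, 71, 96, 80]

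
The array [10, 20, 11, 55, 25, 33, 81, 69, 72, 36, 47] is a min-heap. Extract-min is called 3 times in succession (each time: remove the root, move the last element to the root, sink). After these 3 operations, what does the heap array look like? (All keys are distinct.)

extract-min #1 returns 10:
  remove root 10; move last element 47 to root → [47, 20, 11, 55, 25, 33, 81, 69, 72, 36]
  47 vs smaller child 11 at index 2, swap → [11, 20, 47, 55, 25, 33, 81, 69, 72, 36]
  47 vs smaller child 33 at index 5, swap → [11, 20, 33, 55, 25, 47, 81, 69, 72, 36]
extract-min #2 returns 11:
  remove root 11; move last element 36 to root → [36, 20, 33, 55, 25, 47, 81, 69, 72]
  36 vs smaller child 20 at index 1, swap → [20, 36, 33, 55, 25, 47, 81, 69, 72]
  36 vs smaller child 25 at index 4, swap → [20, 25, 33, 55, 36, 47, 81, 69, 72]
extract-min #3 returns 20:
  remove root 20; move last element 72 to root → [72, 25, 33, 55, 36, 47, 81, 69]
  72 vs smaller child 25 at index 1, swap → [25, 72, 33, 55, 36, 47, 81, 69]
  72 vs smaller child 36 at index 4, swap → [25, 36, 33, 55, 72, 47, 81, 69]

[25, 36, 33, 55, 72, 47, 81, 69]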